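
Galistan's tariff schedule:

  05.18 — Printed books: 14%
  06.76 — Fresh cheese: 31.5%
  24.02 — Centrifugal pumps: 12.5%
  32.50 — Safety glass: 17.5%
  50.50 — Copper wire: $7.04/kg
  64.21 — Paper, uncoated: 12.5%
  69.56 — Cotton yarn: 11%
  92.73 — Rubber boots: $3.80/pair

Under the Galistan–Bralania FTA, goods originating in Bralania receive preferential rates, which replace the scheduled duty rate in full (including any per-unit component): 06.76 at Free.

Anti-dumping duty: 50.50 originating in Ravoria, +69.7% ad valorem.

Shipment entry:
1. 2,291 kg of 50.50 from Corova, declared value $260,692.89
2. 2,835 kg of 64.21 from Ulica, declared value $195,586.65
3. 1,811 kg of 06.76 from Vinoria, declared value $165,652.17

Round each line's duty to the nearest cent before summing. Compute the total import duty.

Line 1 (50.50, Corova, 2,291 kg, $260,692.89):
Base rate for 50.50 is $7.04/kg.
The additional-duty order on 50.50 targets Ravoria, not Corova; it does not apply.
Duty = 2,291 × $7.04 = $16,128.64.
Line 2 (64.21, Ulica, 2,835 kg, $195,586.65):
Base rate for 64.21 is 12.5%.
Duty = $195,586.65 × 12.5% = $24,448.33.
Line 3 (06.76, Vinoria, 1,811 kg, $165,652.17):
Base rate for 06.76 is 31.5%.
06.76 has an FTA preferential rate, but origin Vinoria is not Bralania; base rate stands.
Duty = $165,652.17 × 31.5% = $52,180.43.
Total = $16,128.64 + $24,448.33 + $52,180.43 = $92,757.40.

$92,757.40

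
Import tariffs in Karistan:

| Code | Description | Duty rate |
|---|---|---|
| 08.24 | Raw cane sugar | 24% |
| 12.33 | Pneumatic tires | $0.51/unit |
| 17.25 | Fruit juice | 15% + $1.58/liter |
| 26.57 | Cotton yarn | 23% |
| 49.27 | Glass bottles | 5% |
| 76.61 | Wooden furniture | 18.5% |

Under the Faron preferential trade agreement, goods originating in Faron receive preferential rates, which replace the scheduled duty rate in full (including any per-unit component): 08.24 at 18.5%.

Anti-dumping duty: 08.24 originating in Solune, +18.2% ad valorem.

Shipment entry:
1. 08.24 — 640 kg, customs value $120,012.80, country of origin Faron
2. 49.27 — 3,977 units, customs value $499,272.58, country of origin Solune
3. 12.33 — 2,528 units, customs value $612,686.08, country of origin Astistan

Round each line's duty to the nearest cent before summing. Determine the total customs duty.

Line 1 (08.24, Faron, 640 kg, $120,012.80):
Base rate for 08.24 is 24%.
Origin Faron qualifies under the Karistan–Faron agreement and 08.24 is covered: preferential rate 18.5% applies instead.
The additional-duty order on 08.24 targets Solune, not Faron; it does not apply.
Duty = $120,012.80 × 18.5% = $22,202.37.
Line 2 (49.27, Solune, 3,977 units, $499,272.58):
Base rate for 49.27 is 5%.
Duty = $499,272.58 × 5% = $24,963.63.
Line 3 (12.33, Astistan, 2,528 units, $612,686.08):
Base rate for 12.33 is $0.51/unit.
Duty = 2,528 × $0.51 = $1,289.28.
Total = $22,202.37 + $24,963.63 + $1,289.28 = $48,455.28.

$48,455.28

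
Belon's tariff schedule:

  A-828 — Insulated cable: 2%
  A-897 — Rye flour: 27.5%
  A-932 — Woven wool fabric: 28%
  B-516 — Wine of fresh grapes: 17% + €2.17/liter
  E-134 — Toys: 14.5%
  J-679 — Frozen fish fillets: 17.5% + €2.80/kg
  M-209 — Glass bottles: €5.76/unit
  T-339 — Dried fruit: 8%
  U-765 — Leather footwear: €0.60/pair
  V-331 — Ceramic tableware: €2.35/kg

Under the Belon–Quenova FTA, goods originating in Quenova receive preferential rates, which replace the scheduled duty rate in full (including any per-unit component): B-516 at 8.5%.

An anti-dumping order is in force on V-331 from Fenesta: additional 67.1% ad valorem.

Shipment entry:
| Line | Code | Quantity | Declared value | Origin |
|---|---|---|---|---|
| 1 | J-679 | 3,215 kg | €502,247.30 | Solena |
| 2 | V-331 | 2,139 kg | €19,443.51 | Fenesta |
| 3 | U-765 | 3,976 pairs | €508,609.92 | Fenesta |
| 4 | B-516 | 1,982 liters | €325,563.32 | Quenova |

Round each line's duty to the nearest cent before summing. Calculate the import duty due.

€145,027.01

Line 1 (J-679, Solena, 3,215 kg, €502,247.30):
Base rate for J-679 is 17.5% + €2.80/kg.
Duty = €502,247.30 × 17.5% + 3,215 × €2.80 = €96,895.28.
Line 2 (V-331, Fenesta, 2,139 kg, €19,443.51):
Base rate for V-331 is €2.35/kg.
Additional duty on V-331 from Fenesta: +67.1% ad valorem. Applied ad valorem rate = 67.1%.
Duty = €19,443.51 × 67.1% + 2,139 × €2.35 = €18,073.25.
Line 3 (U-765, Fenesta, 3,976 pairs, €508,609.92):
Base rate for U-765 is €0.60/pair.
Duty = 3,976 × €0.60 = €2,385.60.
Line 4 (B-516, Quenova, 1,982 liters, €325,563.32):
Base rate for B-516 is 17% + €2.17/liter.
Origin Quenova qualifies under the Belon–Quenova agreement and B-516 is covered: preferential rate 8.5% applies instead.
Duty = €325,563.32 × 8.5% = €27,672.88.
Total = €96,895.28 + €18,073.25 + €2,385.60 + €27,672.88 = €145,027.01.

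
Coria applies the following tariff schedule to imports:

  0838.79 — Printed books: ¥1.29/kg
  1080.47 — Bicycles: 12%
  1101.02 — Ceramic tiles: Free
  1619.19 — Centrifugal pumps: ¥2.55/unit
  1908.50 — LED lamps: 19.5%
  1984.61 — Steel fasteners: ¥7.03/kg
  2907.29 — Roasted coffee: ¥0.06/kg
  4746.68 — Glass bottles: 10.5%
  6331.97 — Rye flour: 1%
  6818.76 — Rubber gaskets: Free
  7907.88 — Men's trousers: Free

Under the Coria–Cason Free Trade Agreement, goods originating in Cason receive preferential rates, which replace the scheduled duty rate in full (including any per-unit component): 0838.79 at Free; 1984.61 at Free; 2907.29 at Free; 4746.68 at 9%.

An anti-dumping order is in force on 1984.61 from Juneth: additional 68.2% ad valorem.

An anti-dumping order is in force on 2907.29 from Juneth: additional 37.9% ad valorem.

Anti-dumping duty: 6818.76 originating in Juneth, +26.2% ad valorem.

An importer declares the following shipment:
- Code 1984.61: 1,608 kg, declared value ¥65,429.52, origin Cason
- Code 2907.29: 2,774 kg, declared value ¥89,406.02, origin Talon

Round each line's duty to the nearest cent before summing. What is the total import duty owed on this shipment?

¥166.44

Line 1 (1984.61, Cason, 1,608 kg, ¥65,429.52):
Base rate for 1984.61 is ¥7.03/kg.
Origin Cason qualifies under the Coria–Cason agreement and 1984.61 is covered: preferential rate Free applies instead.
The additional-duty order on 1984.61 targets Juneth, not Cason; it does not apply.
Duty = ¥65,429.52 × 0% = ¥0.00.
Line 2 (2907.29, Talon, 2,774 kg, ¥89,406.02):
Base rate for 2907.29 is ¥0.06/kg.
2907.29 has an FTA preferential rate, but origin Talon is not Cason; base rate stands.
The additional-duty order on 2907.29 targets Juneth, not Talon; it does not apply.
Duty = 2,774 × ¥0.06 = ¥166.44.
Total = ¥0.00 + ¥166.44 = ¥166.44.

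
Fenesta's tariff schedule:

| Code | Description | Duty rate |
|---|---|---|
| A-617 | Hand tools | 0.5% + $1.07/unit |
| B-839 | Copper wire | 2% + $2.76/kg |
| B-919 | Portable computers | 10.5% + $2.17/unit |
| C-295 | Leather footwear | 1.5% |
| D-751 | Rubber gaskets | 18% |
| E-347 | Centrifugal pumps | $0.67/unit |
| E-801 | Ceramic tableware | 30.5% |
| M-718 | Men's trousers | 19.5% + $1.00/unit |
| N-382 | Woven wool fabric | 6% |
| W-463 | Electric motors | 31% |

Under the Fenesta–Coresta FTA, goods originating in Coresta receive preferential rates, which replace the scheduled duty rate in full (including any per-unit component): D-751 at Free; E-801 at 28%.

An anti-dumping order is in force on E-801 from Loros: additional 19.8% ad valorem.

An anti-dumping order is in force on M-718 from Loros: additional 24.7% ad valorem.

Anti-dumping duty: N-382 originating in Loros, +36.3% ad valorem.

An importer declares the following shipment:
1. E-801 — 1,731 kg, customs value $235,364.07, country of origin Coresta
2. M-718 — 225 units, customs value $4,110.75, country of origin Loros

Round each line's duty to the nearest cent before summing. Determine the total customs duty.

$67,943.89

Line 1 (E-801, Coresta, 1,731 kg, $235,364.07):
Base rate for E-801 is 30.5%.
Origin Coresta qualifies under the Fenesta–Coresta agreement and E-801 is covered: preferential rate 28% applies instead.
The additional-duty order on E-801 targets Loros, not Coresta; it does not apply.
Duty = $235,364.07 × 28% = $65,901.94.
Line 2 (M-718, Loros, 225 units, $4,110.75):
Base rate for M-718 is 19.5% + $1.00/unit.
Additional duty on M-718 from Loros: +24.7%. Applied ad valorem rate: 19.5% + 24.7% = 44.2%.
Duty = $4,110.75 × 44.2% + 225 × $1.00 = $2,041.95.
Total = $65,901.94 + $2,041.95 = $67,943.89.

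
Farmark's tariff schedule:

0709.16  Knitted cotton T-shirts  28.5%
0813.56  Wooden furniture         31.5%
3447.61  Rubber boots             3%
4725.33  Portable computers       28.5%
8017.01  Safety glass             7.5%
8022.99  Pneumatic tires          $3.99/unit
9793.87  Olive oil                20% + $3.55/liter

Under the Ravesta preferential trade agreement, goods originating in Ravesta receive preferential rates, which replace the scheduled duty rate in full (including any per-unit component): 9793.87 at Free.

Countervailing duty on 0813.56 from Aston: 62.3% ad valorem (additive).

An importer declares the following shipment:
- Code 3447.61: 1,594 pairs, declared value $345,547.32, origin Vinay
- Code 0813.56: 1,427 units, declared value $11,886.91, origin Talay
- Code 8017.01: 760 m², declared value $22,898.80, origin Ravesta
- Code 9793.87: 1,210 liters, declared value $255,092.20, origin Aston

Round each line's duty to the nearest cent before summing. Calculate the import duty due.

$71,142.15

Line 1 (3447.61, Vinay, 1,594 pairs, $345,547.32):
Base rate for 3447.61 is 3%.
Duty = $345,547.32 × 3% = $10,366.42.
Line 2 (0813.56, Talay, 1,427 units, $11,886.91):
Base rate for 0813.56 is 31.5%.
The additional-duty order on 0813.56 targets Aston, not Talay; it does not apply.
Duty = $11,886.91 × 31.5% = $3,744.38.
Line 3 (8017.01, Ravesta, 760 m², $22,898.80):
Base rate for 8017.01 is 7.5%.
Origin Ravesta is the FTA partner but 8017.01 is not on the preference list; base rate stands.
Duty = $22,898.80 × 7.5% = $1,717.41.
Line 4 (9793.87, Aston, 1,210 liters, $255,092.20):
Base rate for 9793.87 is 20% + $3.55/liter.
9793.87 has an FTA preferential rate, but origin Aston is not Ravesta; base rate stands.
Duty = $255,092.20 × 20% + 1,210 × $3.55 = $55,313.94.
Total = $10,366.42 + $3,744.38 + $1,717.41 + $55,313.94 = $71,142.15.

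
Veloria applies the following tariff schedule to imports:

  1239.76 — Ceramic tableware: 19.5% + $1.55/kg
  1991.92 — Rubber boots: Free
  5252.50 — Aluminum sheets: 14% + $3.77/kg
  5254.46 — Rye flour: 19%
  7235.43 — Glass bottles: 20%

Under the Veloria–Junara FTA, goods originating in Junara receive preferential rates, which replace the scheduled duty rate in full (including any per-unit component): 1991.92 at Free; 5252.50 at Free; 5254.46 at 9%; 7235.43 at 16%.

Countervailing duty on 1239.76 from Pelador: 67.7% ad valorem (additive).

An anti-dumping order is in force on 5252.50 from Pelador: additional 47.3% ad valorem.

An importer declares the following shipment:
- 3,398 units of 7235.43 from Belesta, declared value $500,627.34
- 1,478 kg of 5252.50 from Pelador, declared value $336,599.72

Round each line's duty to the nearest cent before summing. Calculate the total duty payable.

Line 1 (7235.43, Belesta, 3,398 units, $500,627.34):
Base rate for 7235.43 is 20%.
7235.43 has an FTA preferential rate, but origin Belesta is not Junara; base rate stands.
Duty = $500,627.34 × 20% = $100,125.47.
Line 2 (5252.50, Pelador, 1,478 kg, $336,599.72):
Base rate for 5252.50 is 14% + $3.77/kg.
5252.50 has an FTA preferential rate, but origin Pelador is not Junara; base rate stands.
Additional duty on 5252.50 from Pelador: +47.3%. Applied ad valorem rate: 14% + 47.3% = 61.3%.
Duty = $336,599.72 × 61.3% + 1,478 × $3.77 = $211,907.69.
Total = $100,125.47 + $211,907.69 = $312,033.16.

$312,033.16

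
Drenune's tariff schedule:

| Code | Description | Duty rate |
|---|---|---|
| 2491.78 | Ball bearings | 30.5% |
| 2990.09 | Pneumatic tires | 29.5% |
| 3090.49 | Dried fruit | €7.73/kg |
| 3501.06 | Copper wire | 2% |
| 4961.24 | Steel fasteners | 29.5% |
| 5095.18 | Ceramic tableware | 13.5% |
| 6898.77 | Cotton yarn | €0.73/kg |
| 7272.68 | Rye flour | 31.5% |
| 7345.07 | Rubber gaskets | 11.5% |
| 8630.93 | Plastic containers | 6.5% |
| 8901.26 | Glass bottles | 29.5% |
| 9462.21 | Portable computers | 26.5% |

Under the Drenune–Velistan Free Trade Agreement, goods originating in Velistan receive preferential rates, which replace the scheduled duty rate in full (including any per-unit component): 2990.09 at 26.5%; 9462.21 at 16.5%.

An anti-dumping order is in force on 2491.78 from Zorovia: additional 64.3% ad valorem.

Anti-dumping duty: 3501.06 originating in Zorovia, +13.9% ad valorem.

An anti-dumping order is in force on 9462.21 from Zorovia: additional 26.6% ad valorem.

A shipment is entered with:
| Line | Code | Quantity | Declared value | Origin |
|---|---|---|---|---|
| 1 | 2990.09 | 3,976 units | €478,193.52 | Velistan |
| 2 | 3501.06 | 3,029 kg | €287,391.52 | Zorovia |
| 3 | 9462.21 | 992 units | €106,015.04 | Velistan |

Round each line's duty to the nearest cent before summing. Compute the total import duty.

Line 1 (2990.09, Velistan, 3,976 units, €478,193.52):
Base rate for 2990.09 is 29.5%.
Origin Velistan qualifies under the Drenune–Velistan agreement and 2990.09 is covered: preferential rate 26.5% applies instead.
Duty = €478,193.52 × 26.5% = €126,721.28.
Line 2 (3501.06, Zorovia, 3,029 kg, €287,391.52):
Base rate for 3501.06 is 2%.
Additional duty on 3501.06 from Zorovia: +13.9%. Applied ad valorem rate: 2% + 13.9% = 15.9%.
Duty = €287,391.52 × 15.9% = €45,695.25.
Line 3 (9462.21, Velistan, 992 units, €106,015.04):
Base rate for 9462.21 is 26.5%.
Origin Velistan qualifies under the Drenune–Velistan agreement and 9462.21 is covered: preferential rate 16.5% applies instead.
The additional-duty order on 9462.21 targets Zorovia, not Velistan; it does not apply.
Duty = €106,015.04 × 16.5% = €17,492.48.
Total = €126,721.28 + €45,695.25 + €17,492.48 = €189,909.01.

€189,909.01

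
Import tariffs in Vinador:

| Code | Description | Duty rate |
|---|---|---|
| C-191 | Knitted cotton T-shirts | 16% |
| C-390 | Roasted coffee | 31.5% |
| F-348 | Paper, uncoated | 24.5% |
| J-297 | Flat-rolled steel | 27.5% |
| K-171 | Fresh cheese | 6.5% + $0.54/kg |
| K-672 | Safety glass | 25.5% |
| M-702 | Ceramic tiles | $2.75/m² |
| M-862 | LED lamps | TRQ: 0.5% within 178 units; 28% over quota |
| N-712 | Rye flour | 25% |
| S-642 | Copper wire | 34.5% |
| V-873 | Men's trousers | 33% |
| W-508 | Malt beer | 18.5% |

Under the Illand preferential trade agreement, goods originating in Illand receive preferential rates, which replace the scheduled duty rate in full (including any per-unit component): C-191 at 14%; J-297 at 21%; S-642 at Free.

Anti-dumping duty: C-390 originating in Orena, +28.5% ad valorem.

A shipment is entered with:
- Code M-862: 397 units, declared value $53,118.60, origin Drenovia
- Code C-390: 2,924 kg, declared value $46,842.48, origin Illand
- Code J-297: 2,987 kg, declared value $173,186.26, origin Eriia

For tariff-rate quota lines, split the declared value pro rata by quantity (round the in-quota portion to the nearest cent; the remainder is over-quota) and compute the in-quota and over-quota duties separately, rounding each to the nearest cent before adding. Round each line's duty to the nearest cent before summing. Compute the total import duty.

$70,705.30

Line 1 (M-862, Drenovia, 397 units, $53,118.60):
Code M-862 is under a tariff-rate quota (threshold 178 units). In-quota: 178 units at 0.5%; over-quota: 219 units at 28%.
Pro-rata value split: in-quota = $53,118.60 × 178/397 = $23,816.40; over-quota = $53,118.60 − $23,816.40 = $29,302.20.
In-quota duty = $23,816.40 × 0.5% = $119.08. Over-quota duty = $29,302.20 × 28% = $8,204.62.
Line duty = $119.08 + $8,204.62 = $8,323.70.
Line 2 (C-390, Illand, 2,924 kg, $46,842.48):
Base rate for C-390 is 31.5%.
Origin Illand is the FTA partner but C-390 is not on the preference list; base rate stands.
The additional-duty order on C-390 targets Orena, not Illand; it does not apply.
Duty = $46,842.48 × 31.5% = $14,755.38.
Line 3 (J-297, Eriia, 2,987 kg, $173,186.26):
Base rate for J-297 is 27.5%.
J-297 has an FTA preferential rate, but origin Eriia is not Illand; base rate stands.
Duty = $173,186.26 × 27.5% = $47,626.22.
Total = $8,323.70 + $14,755.38 + $47,626.22 = $70,705.30.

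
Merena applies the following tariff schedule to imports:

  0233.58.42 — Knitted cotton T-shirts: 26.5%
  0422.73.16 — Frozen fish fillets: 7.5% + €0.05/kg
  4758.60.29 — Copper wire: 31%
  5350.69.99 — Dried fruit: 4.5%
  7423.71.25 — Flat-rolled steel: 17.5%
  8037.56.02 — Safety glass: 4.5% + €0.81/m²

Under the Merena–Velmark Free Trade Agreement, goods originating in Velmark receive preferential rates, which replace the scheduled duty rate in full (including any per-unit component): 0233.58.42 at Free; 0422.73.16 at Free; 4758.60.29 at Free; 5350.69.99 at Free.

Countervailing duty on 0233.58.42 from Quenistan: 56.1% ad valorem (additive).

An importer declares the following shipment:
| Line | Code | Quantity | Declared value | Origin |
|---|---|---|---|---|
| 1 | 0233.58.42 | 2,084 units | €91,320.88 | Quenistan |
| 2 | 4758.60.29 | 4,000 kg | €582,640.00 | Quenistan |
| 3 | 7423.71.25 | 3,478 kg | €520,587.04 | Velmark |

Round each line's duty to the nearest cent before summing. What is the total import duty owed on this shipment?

€347,152.18

Line 1 (0233.58.42, Quenistan, 2,084 units, €91,320.88):
Base rate for 0233.58.42 is 26.5%.
0233.58.42 has an FTA preferential rate, but origin Quenistan is not Velmark; base rate stands.
Additional duty on 0233.58.42 from Quenistan: +56.1%. Applied ad valorem rate: 26.5% + 56.1% = 82.6%.
Duty = €91,320.88 × 82.6% = €75,431.05.
Line 2 (4758.60.29, Quenistan, 4,000 kg, €582,640.00):
Base rate for 4758.60.29 is 31%.
4758.60.29 has an FTA preferential rate, but origin Quenistan is not Velmark; base rate stands.
Duty = €582,640.00 × 31% = €180,618.40.
Line 3 (7423.71.25, Velmark, 3,478 kg, €520,587.04):
Base rate for 7423.71.25 is 17.5%.
Origin Velmark is the FTA partner but 7423.71.25 is not on the preference list; base rate stands.
Duty = €520,587.04 × 17.5% = €91,102.73.
Total = €75,431.05 + €180,618.40 + €91,102.73 = €347,152.18.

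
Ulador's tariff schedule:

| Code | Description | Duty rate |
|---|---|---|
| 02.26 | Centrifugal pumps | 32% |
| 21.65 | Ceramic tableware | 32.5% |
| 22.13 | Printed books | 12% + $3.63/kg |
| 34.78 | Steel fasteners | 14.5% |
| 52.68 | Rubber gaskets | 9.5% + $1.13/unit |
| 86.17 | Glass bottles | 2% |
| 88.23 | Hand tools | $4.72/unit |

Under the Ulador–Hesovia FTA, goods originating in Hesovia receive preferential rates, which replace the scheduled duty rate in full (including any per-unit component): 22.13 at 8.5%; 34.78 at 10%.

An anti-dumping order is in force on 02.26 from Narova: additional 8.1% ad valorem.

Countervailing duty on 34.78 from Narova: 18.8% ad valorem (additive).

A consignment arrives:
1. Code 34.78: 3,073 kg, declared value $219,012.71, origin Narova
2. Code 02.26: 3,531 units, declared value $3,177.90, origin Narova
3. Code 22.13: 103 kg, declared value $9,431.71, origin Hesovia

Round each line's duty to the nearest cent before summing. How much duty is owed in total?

$75,007.27

Line 1 (34.78, Narova, 3,073 kg, $219,012.71):
Base rate for 34.78 is 14.5%.
34.78 has an FTA preferential rate, but origin Narova is not Hesovia; base rate stands.
Additional duty on 34.78 from Narova: +18.8%. Applied ad valorem rate: 14.5% + 18.8% = 33.3%.
Duty = $219,012.71 × 33.3% = $72,931.23.
Line 2 (02.26, Narova, 3,531 units, $3,177.90):
Base rate for 02.26 is 32%.
Additional duty on 02.26 from Narova: +8.1%. Applied ad valorem rate: 32% + 8.1% = 40.1%.
Duty = $3,177.90 × 40.1% = $1,274.34.
Line 3 (22.13, Hesovia, 103 kg, $9,431.71):
Base rate for 22.13 is 12% + $3.63/kg.
Origin Hesovia qualifies under the Ulador–Hesovia agreement and 22.13 is covered: preferential rate 8.5% applies instead.
Duty = $9,431.71 × 8.5% = $801.70.
Total = $72,931.23 + $1,274.34 + $801.70 = $75,007.27.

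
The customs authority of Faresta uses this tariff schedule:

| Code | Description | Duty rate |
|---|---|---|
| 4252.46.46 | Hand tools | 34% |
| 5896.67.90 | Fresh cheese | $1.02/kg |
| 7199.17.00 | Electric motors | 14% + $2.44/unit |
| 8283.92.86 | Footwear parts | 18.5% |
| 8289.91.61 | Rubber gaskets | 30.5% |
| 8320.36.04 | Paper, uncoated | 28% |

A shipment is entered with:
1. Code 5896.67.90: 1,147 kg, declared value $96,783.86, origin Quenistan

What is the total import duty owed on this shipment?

Line 1 (5896.67.90, Quenistan, 1,147 kg, $96,783.86):
Base rate for 5896.67.90 is $1.02/kg.
Duty = 1,147 × $1.02 = $1,169.94.

$1,169.94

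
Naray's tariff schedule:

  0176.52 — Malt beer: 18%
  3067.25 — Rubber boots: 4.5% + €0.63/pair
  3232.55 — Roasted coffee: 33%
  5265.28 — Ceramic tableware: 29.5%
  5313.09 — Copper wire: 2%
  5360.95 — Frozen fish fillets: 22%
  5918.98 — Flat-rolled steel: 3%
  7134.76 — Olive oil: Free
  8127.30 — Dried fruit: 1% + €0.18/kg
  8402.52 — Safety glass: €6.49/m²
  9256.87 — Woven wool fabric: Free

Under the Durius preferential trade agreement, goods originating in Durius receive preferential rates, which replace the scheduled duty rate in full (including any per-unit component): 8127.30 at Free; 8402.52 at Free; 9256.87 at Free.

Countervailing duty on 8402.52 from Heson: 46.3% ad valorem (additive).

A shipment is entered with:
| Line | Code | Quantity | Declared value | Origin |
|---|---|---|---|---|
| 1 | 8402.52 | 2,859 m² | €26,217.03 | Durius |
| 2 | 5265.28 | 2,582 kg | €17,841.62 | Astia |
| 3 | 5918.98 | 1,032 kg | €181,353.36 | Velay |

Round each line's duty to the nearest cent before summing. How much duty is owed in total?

€10,703.88

Line 1 (8402.52, Durius, 2,859 m², €26,217.03):
Base rate for 8402.52 is €6.49/m².
Origin Durius qualifies under the Naray–Durius agreement and 8402.52 is covered: preferential rate Free applies instead.
The additional-duty order on 8402.52 targets Heson, not Durius; it does not apply.
Duty = €26,217.03 × 0% = €0.00.
Line 2 (5265.28, Astia, 2,582 kg, €17,841.62):
Base rate for 5265.28 is 29.5%.
Duty = €17,841.62 × 29.5% = €5,263.28.
Line 3 (5918.98, Velay, 1,032 kg, €181,353.36):
Base rate for 5918.98 is 3%.
Duty = €181,353.36 × 3% = €5,440.60.
Total = €0.00 + €5,263.28 + €5,440.60 = €10,703.88.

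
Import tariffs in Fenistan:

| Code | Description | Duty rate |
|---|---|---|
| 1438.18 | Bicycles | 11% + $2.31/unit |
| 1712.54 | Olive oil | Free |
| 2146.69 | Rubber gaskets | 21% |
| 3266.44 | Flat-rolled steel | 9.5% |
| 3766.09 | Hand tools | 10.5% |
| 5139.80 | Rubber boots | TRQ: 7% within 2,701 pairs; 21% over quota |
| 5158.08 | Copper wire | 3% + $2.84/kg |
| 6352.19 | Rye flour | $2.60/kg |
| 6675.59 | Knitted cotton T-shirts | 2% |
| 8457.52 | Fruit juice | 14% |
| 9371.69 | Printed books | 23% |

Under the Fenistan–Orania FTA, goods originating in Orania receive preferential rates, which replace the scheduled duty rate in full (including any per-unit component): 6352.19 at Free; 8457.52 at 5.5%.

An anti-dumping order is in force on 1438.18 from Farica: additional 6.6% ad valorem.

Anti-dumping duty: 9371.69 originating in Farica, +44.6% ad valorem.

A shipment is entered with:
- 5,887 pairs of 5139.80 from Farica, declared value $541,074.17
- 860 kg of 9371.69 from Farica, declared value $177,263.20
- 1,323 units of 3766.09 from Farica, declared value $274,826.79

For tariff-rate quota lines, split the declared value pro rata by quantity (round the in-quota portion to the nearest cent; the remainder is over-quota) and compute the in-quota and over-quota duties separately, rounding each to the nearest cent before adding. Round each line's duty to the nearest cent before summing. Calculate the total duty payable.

$227,557.45

Line 1 (5139.80, Farica, 5,887 pairs, $541,074.17):
Code 5139.80 is under a tariff-rate quota (threshold 2,701 pairs). In-quota: 2,701 pairs at 7%; over-quota: 3,186 pairs at 21%.
Pro-rata value split: in-quota = $541,074.17 × 2,701/5,887 = $248,248.91; over-quota = $541,074.17 − $248,248.91 = $292,825.26.
In-quota duty = $248,248.91 × 7% = $17,377.42. Over-quota duty = $292,825.26 × 21% = $61,493.30.
Line duty = $17,377.42 + $61,493.30 = $78,870.72.
Line 2 (9371.69, Farica, 860 kg, $177,263.20):
Base rate for 9371.69 is 23%.
Additional duty on 9371.69 from Farica: +44.6%. Applied ad valorem rate: 23% + 44.6% = 67.6%.
Duty = $177,263.20 × 67.6% = $119,829.92.
Line 3 (3766.09, Farica, 1,323 units, $274,826.79):
Base rate for 3766.09 is 10.5%.
Duty = $274,826.79 × 10.5% = $28,856.81.
Total = $78,870.72 + $119,829.92 + $28,856.81 = $227,557.45.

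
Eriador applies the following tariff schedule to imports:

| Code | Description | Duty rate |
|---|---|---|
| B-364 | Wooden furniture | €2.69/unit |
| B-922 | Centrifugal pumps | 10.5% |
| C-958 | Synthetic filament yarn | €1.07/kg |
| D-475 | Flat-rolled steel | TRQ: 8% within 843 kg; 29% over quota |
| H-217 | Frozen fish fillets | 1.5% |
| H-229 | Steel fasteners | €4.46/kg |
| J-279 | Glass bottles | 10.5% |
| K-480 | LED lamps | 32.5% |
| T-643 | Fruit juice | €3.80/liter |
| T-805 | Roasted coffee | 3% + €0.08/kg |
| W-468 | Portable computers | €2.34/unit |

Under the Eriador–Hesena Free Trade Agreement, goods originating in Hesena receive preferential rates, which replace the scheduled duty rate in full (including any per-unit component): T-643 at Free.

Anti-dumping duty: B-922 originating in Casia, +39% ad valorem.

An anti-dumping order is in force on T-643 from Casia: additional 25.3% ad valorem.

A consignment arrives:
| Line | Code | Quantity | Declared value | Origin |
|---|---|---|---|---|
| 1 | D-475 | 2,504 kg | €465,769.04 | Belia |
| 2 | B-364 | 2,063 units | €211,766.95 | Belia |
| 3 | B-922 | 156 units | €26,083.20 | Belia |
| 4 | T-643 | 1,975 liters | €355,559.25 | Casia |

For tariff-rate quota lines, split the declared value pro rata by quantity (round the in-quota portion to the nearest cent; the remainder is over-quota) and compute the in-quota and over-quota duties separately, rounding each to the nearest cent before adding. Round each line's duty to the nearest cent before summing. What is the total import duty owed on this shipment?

Line 1 (D-475, Belia, 2,504 kg, €465,769.04):
Code D-475 is under a tariff-rate quota (threshold 843 kg). In-quota: 843 kg at 8%; over-quota: 1,661 kg at 29%.
Pro-rata value split: in-quota = €465,769.04 × 843/2,504 = €156,806.43; over-quota = €465,769.04 − €156,806.43 = €308,962.61.
In-quota duty = €156,806.43 × 8% = €12,544.51. Over-quota duty = €308,962.61 × 29% = €89,599.16.
Line duty = €12,544.51 + €89,599.16 = €102,143.67.
Line 2 (B-364, Belia, 2,063 units, €211,766.95):
Base rate for B-364 is €2.69/unit.
Duty = 2,063 × €2.69 = €5,549.47.
Line 3 (B-922, Belia, 156 units, €26,083.20):
Base rate for B-922 is 10.5%.
The additional-duty order on B-922 targets Casia, not Belia; it does not apply.
Duty = €26,083.20 × 10.5% = €2,738.74.
Line 4 (T-643, Casia, 1,975 liters, €355,559.25):
Base rate for T-643 is €3.80/liter.
T-643 has an FTA preferential rate, but origin Casia is not Hesena; base rate stands.
Additional duty on T-643 from Casia: +25.3% ad valorem. Applied ad valorem rate = 25.3%.
Duty = €355,559.25 × 25.3% + 1,975 × €3.80 = €97,461.49.
Total = €102,143.67 + €5,549.47 + €2,738.74 + €97,461.49 = €207,893.37.

€207,893.37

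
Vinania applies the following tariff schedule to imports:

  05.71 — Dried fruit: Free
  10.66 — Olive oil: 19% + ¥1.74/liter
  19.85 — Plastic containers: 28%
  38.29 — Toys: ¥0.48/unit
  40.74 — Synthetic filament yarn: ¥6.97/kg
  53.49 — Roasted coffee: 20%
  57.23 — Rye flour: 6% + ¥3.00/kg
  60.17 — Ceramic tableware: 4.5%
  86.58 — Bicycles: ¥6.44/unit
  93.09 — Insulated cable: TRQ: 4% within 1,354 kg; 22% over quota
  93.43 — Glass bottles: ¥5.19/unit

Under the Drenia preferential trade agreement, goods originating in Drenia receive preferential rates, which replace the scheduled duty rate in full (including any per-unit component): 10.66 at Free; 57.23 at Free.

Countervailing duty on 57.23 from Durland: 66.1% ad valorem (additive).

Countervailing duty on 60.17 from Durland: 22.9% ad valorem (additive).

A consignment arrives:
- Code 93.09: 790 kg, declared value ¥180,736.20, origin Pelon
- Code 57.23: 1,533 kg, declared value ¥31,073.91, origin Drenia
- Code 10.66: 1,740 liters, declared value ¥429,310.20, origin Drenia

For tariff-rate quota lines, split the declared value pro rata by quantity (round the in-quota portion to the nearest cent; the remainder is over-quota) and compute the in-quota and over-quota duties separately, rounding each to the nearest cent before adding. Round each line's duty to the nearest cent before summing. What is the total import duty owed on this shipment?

Line 1 (93.09, Pelon, 790 kg, ¥180,736.20):
Code 93.09 is under a tariff-rate quota (threshold 1,354 kg). Quantity 790 kg is within the quota, so the in-quota rate 4% applies to the full value.
Duty = ¥180,736.20 × 4% = ¥7,229.45.
Line 2 (57.23, Drenia, 1,533 kg, ¥31,073.91):
Base rate for 57.23 is 6% + ¥3.00/kg.
Origin Drenia qualifies under the Vinania–Drenia agreement and 57.23 is covered: preferential rate Free applies instead.
The additional-duty order on 57.23 targets Durland, not Drenia; it does not apply.
Duty = ¥31,073.91 × 0% = ¥0.00.
Line 3 (10.66, Drenia, 1,740 liters, ¥429,310.20):
Base rate for 10.66 is 19% + ¥1.74/liter.
Origin Drenia qualifies under the Vinania–Drenia agreement and 10.66 is covered: preferential rate Free applies instead.
Duty = ¥429,310.20 × 0% = ¥0.00.
Total = ¥7,229.45 + ¥0.00 + ¥0.00 = ¥7,229.45.

¥7,229.45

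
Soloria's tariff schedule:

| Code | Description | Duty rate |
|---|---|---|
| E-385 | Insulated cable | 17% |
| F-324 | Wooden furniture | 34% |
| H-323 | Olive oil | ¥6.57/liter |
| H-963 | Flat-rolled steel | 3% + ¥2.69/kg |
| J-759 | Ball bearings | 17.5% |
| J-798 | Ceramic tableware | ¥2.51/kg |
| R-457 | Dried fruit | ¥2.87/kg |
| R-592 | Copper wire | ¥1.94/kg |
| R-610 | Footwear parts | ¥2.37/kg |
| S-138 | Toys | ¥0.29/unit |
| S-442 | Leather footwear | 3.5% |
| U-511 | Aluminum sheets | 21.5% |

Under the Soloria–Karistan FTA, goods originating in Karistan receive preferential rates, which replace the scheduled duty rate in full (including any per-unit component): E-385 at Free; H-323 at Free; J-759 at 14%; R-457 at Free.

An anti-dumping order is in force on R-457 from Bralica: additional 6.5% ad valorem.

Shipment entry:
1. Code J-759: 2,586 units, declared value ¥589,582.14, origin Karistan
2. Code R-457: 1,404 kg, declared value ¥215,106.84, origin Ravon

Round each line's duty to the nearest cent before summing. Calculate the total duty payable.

Line 1 (J-759, Karistan, 2,586 units, ¥589,582.14):
Base rate for J-759 is 17.5%.
Origin Karistan qualifies under the Soloria–Karistan agreement and J-759 is covered: preferential rate 14% applies instead.
Duty = ¥589,582.14 × 14% = ¥82,541.50.
Line 2 (R-457, Ravon, 1,404 kg, ¥215,106.84):
Base rate for R-457 is ¥2.87/kg.
R-457 has an FTA preferential rate, but origin Ravon is not Karistan; base rate stands.
The additional-duty order on R-457 targets Bralica, not Ravon; it does not apply.
Duty = 1,404 × ¥2.87 = ¥4,029.48.
Total = ¥82,541.50 + ¥4,029.48 = ¥86,570.98.

¥86,570.98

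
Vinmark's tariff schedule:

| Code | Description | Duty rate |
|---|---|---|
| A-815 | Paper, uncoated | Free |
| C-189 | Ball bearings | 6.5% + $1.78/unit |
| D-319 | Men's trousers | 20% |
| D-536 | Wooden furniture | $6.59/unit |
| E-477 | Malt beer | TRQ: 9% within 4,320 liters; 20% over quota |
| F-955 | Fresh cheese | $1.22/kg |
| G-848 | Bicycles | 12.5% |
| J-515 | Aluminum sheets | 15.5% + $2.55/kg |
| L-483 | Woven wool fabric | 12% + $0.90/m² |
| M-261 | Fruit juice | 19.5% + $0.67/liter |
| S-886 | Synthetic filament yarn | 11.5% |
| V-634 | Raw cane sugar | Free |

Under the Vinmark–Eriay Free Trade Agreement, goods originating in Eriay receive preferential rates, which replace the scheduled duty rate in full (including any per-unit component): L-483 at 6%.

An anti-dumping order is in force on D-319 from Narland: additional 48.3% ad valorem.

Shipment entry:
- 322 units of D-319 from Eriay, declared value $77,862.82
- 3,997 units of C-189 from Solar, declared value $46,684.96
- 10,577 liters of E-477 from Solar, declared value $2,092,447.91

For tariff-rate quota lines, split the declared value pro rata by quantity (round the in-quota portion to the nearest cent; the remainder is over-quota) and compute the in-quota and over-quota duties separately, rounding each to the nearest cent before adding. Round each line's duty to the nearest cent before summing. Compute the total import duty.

Line 1 (D-319, Eriay, 322 units, $77,862.82):
Base rate for D-319 is 20%.
Origin Eriay is the FTA partner but D-319 is not on the preference list; base rate stands.
The additional-duty order on D-319 targets Narland, not Eriay; it does not apply.
Duty = $77,862.82 × 20% = $15,572.56.
Line 2 (C-189, Solar, 3,997 units, $46,684.96):
Base rate for C-189 is 6.5% + $1.78/unit.
Duty = $46,684.96 × 6.5% + 3,997 × $1.78 = $10,149.18.
Line 3 (E-477, Solar, 10,577 liters, $2,092,447.91):
Code E-477 is under a tariff-rate quota (threshold 4,320 liters). In-quota: 4,320 liters at 9%; over-quota: 6,257 liters at 20%.
Pro-rata value split: in-quota = $2,092,447.91 × 4,320/10,577 = $854,625.60; over-quota = $2,092,447.91 − $854,625.60 = $1,237,822.31.
In-quota duty = $854,625.60 × 9% = $76,916.30. Over-quota duty = $1,237,822.31 × 20% = $247,564.46.
Line duty = $76,916.30 + $247,564.46 = $324,480.76.
Total = $15,572.56 + $10,149.18 + $324,480.76 = $350,202.50.

$350,202.50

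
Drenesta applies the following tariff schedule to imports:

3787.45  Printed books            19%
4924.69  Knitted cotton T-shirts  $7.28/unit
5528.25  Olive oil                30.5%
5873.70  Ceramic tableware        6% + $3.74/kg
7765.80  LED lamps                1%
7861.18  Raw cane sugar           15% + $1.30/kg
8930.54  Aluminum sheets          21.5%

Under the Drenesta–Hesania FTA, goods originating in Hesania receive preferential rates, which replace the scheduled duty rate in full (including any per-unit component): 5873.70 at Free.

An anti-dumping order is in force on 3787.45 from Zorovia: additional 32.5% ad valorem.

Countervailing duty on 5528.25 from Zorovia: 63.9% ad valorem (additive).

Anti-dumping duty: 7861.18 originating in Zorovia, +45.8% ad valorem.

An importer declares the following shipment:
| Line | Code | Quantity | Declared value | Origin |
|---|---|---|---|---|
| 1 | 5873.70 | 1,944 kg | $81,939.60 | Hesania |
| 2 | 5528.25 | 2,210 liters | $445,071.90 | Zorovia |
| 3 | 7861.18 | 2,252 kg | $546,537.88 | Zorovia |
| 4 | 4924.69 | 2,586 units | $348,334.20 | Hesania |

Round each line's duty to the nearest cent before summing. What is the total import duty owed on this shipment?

Line 1 (5873.70, Hesania, 1,944 kg, $81,939.60):
Base rate for 5873.70 is 6% + $3.74/kg.
Origin Hesania qualifies under the Drenesta–Hesania agreement and 5873.70 is covered: preferential rate Free applies instead.
Duty = $81,939.60 × 0% = $0.00.
Line 2 (5528.25, Zorovia, 2,210 liters, $445,071.90):
Base rate for 5528.25 is 30.5%.
Additional duty on 5528.25 from Zorovia: +63.9%. Applied ad valorem rate: 30.5% + 63.9% = 94.4%.
Duty = $445,071.90 × 94.4% = $420,147.87.
Line 3 (7861.18, Zorovia, 2,252 kg, $546,537.88):
Base rate for 7861.18 is 15% + $1.30/kg.
Additional duty on 7861.18 from Zorovia: +45.8%. Applied ad valorem rate: 15% + 45.8% = 60.8%.
Duty = $546,537.88 × 60.8% + 2,252 × $1.30 = $335,222.63.
Line 4 (4924.69, Hesania, 2,586 units, $348,334.20):
Base rate for 4924.69 is $7.28/unit.
Origin Hesania is the FTA partner but 4924.69 is not on the preference list; base rate stands.
Duty = 2,586 × $7.28 = $18,826.08.
Total = $0.00 + $420,147.87 + $335,222.63 + $18,826.08 = $774,196.58.

$774,196.58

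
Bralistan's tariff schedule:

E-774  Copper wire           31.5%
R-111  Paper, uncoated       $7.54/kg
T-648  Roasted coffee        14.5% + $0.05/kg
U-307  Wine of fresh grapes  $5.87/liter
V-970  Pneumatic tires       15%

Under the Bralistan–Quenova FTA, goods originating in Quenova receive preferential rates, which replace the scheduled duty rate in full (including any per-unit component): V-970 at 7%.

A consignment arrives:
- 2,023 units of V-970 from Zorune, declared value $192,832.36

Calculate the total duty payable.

$28,924.85

Line 1 (V-970, Zorune, 2,023 units, $192,832.36):
Base rate for V-970 is 15%.
V-970 has an FTA preferential rate, but origin Zorune is not Quenova; base rate stands.
Duty = $192,832.36 × 15% = $28,924.85.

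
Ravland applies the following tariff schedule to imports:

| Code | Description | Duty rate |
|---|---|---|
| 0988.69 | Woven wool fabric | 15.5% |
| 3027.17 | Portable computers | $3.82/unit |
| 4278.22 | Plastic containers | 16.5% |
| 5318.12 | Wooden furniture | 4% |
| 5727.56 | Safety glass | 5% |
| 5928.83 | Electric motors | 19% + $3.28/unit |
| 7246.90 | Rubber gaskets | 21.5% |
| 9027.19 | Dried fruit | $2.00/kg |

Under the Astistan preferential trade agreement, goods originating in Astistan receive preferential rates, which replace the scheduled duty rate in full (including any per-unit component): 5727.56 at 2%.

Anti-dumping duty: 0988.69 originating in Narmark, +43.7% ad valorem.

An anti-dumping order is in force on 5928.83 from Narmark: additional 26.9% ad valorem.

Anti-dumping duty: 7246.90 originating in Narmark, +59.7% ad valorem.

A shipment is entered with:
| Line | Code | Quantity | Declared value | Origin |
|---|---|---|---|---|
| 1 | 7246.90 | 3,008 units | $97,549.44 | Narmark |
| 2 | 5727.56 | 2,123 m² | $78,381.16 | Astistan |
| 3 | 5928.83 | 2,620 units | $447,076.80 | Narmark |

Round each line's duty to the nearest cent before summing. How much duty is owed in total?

$294,579.62

Line 1 (7246.90, Narmark, 3,008 units, $97,549.44):
Base rate for 7246.90 is 21.5%.
Additional duty on 7246.90 from Narmark: +59.7%. Applied ad valorem rate: 21.5% + 59.7% = 81.2%.
Duty = $97,549.44 × 81.2% = $79,210.15.
Line 2 (5727.56, Astistan, 2,123 m², $78,381.16):
Base rate for 5727.56 is 5%.
Origin Astistan qualifies under the Ravland–Astistan agreement and 5727.56 is covered: preferential rate 2% applies instead.
Duty = $78,381.16 × 2% = $1,567.62.
Line 3 (5928.83, Narmark, 2,620 units, $447,076.80):
Base rate for 5928.83 is 19% + $3.28/unit.
Additional duty on 5928.83 from Narmark: +26.9%. Applied ad valorem rate: 19% + 26.9% = 45.9%.
Duty = $447,076.80 × 45.9% + 2,620 × $3.28 = $213,801.85.
Total = $79,210.15 + $1,567.62 + $213,801.85 = $294,579.62.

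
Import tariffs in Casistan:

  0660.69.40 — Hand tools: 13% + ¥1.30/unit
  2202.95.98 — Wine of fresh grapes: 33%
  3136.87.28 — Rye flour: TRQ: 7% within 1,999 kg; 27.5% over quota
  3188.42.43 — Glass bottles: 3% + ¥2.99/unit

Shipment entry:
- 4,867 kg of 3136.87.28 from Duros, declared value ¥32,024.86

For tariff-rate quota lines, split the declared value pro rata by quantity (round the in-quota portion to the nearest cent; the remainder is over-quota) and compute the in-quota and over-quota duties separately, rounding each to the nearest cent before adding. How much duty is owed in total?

¥6,110.39

Line 1 (3136.87.28, Duros, 4,867 kg, ¥32,024.86):
Code 3136.87.28 is under a tariff-rate quota (threshold 1,999 kg). In-quota: 1,999 kg at 7%; over-quota: 2,868 kg at 27.5%.
Pro-rata value split: in-quota = ¥32,024.86 × 1,999/4,867 = ¥13,153.42; over-quota = ¥32,024.86 − ¥13,153.42 = ¥18,871.44.
In-quota duty = ¥13,153.42 × 7% = ¥920.74. Over-quota duty = ¥18,871.44 × 27.5% = ¥5,189.65.
Line duty = ¥920.74 + ¥5,189.65 = ¥6,110.39.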